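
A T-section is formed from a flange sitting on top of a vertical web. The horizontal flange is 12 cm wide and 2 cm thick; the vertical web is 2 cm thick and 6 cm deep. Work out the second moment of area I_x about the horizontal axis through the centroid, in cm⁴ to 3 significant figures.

I_x ≈ 172 cm⁴

Treat the section as a set of non-overlapping primitives; coordinates are from the bounding-box lower-left.
Flange: 12 × 2, A = 24 cm², y = 7 cm, Ī = 8 cm⁴.
Web: 2 × 6, A = 12 cm², y = 3 cm, Ī = 36 cm⁴.
Centroid: ȳ = ΣA·y / ΣA = 5.6667 cm.
Transfer each piece to the horizontal axis through the centroid using Ī + A·d² with d = y − 5.6667:
  flange: d = 1.3333 cm → contributes +50.667 cm⁴
  web: d = -2.6667 cm → contributes +121.33 cm⁴
Total I = 172 cm⁴.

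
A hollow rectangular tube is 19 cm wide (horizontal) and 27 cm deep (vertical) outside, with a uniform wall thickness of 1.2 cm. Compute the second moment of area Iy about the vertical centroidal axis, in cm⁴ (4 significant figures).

Break the section into simple shapes (no overlaps), measuring from the bottom-left corner of the bounding box.
Outer rectangle: 19 × 27, A = 513 cm², x = 9.5 cm, Ī = 15432.8 cm⁴.
Inner void (subtracted): 16.6 × 24.6, A = 408.36 cm², x = 9.5 cm, Ī = 9377.31 cm⁴.
By symmetry the centroid is at mid-width, x̄ = 9.5 cm.
All pieces are centred on the vertical centroidal axis, so I = ΣĪ (holes subtracted) = 6055.44 cm⁴.

Iy ≈ 6055 cm⁴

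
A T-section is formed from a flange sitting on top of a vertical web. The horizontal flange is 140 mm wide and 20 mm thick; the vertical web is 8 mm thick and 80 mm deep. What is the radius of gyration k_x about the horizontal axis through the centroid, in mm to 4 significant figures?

k_x ≈ 22.47 mm

Break the section into simple shapes (no overlaps), measuring from the bottom-left corner of the bounding box.
Flange: 140 × 20, A = 2 800 mm², y = 90 mm, Ī = 93333.3 mm⁴.
Web: 8 × 80, A = 640 mm², y = 40 mm, Ī = 341 333 mm⁴.
Centroid: ȳ = ΣA·y / ΣA = 80.6977 mm.
Transfer each piece to the horizontal axis through the centroid using Ī + A·d² with d = y − 80.6977:
  flange: d = 9.30233 mm → contributes +335 626 mm⁴
  web: d = -40.6977 mm → contributes +1 401 366 mm⁴
Total I = 1 736 992 mm⁴.
Radius of gyration: k = √(I/A) = √(1 736 992 / 3 440) = 22.4709 mm.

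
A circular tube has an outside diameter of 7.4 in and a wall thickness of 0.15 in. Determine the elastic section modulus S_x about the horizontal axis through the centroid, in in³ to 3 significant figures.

S_x ≈ 6.07 in³

Treat the section as a set of non-overlapping primitives; coordinates are from the bounding-box lower-left.
Outer circle: ⌀7.4, A = 43.008 in², y = 3.7 in, Ī = 147.2 in⁴.
Bore (subtracted): ⌀7.1, A = 39.592 in², y = 3.7 in, Ī = 124.74 in⁴.
By symmetry the centroid is at mid-height, ȳ = 3.7 in.
All pieces are centred on the horizontal axis through the centroid, so I = ΣĪ (holes subtracted) = 22.457 in⁴.
Extreme fibre distance c = 3.7 in; S = I/c = 6.0694 in³.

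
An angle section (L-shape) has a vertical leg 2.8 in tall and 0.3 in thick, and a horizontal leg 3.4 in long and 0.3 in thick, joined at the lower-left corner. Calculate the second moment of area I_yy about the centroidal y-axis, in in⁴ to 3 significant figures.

I_yy ≈ 2.03 in⁴

Decompose the section into non-overlapping parts with the origin at the bottom-left of its bounding rectangle.
Vertical leg: 0.3 × 2.8, A = 0.84 in², x = 0.15 in, Ī = 0.0063 in⁴.
Horizontal leg (remainder): 3.1 × 0.3, A = 0.93 in², x = 1.85 in, Ī = 0.74478 in⁴.
Centroid: x̄ = ΣA·x / ΣA = 1.0432 in.
Transfer each piece to the centroidal y-axis using Ī + A·d² with d = x − 1.0432:
  vertical leg: d = -0.89322 in → contributes +0.67649 in⁴
  horizontal leg (remainder): d = 0.80678 in → contributes +1.3501 in⁴
Total I = 2.0266 in⁴.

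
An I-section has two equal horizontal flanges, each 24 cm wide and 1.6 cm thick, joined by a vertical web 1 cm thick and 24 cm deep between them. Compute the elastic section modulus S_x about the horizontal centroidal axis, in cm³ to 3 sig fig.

S_x ≈ 1010 cm³

Decompose the section into non-overlapping parts with the origin at the bottom-left of its bounding rectangle.
Bottom flange: 24 × 1.6, A = 38.4 cm², y = 0.8 cm, Ī = 8.192 cm⁴.
Web: 1 × 24, A = 24 cm², y = 13.6 cm, Ī = 1 152 cm⁴.
Top flange: 24 × 1.6, A = 38.4 cm², y = 26.4 cm, Ī = 8.192 cm⁴.
By symmetry the centroid is at mid-height, ȳ = 13.6 cm.
Transfer each piece to the horizontal centroidal axis using Ī + A·d² with d = y − 13.6:
  bottom flange: d = -12.8 cm → contributes +6299.6 cm⁴
  web: d = 0 cm → contributes +1 152 cm⁴
  top flange: d = 12.8 cm → contributes +6299.6 cm⁴
Total I = 13 751 cm⁴.
Extreme fibre distance c = 13.6 cm; S = I/c = 1011.1 cm³.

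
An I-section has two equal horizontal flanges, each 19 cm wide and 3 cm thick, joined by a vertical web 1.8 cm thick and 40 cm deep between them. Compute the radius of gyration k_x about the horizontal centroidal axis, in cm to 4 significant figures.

Decompose the section into non-overlapping parts with the origin at the bottom-left of its bounding rectangle.
Bottom flange: 19 × 3, A = 57 cm², y = 1.5 cm, Ī = 42.75 cm⁴.
Web: 1.8 × 40, A = 72 cm², y = 23 cm, Ī = 9 600 cm⁴.
Top flange: 19 × 3, A = 57 cm², y = 44.5 cm, Ī = 42.75 cm⁴.
By symmetry the centroid is at mid-height, ȳ = 23 cm.
Transfer each piece to the horizontal centroidal axis using Ī + A·d² with d = y − 23:
  bottom flange: d = -21.5 cm → contributes +26 391 cm⁴
  web: d = 0 cm → contributes +9 600 cm⁴
  top flange: d = 21.5 cm → contributes +26 391 cm⁴
Total I = 62 382 cm⁴.
Radius of gyration: k = √(I/A) = √(62 382 / 186) = 18.3136 cm.

k_x ≈ 18.31 cm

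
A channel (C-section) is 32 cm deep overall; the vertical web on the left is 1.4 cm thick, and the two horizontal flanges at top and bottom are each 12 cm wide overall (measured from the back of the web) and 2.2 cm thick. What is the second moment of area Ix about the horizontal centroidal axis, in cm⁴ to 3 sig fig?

Break the section into simple shapes (no overlaps), measuring from the bottom-left corner of the bounding box.
Web: 1.4 × 32, A = 44.8 cm², y = 16 cm, Ī = 3822.9 cm⁴.
Top flange (beyond web): 10.6 × 2.2, A = 23.32 cm², y = 30.9 cm, Ī = 9.4057 cm⁴.
Bottom flange (beyond web): 10.6 × 2.2, A = 23.32 cm², y = 1.1 cm, Ī = 9.4057 cm⁴.
By symmetry the centroid is at mid-height, ȳ = 16 cm.
Transfer each piece to the horizontal centroidal axis using Ī + A·d² with d = y − 16:
  web: d = 0 cm → contributes +3822.9 cm⁴
  top flange (beyond web): d = 14.9 cm → contributes +5186.7 cm⁴
  bottom flange (beyond web): d = -14.9 cm → contributes +5186.7 cm⁴
Total I = 14 196 cm⁴.

Ix ≈ 1.42 × 10⁴ cm⁴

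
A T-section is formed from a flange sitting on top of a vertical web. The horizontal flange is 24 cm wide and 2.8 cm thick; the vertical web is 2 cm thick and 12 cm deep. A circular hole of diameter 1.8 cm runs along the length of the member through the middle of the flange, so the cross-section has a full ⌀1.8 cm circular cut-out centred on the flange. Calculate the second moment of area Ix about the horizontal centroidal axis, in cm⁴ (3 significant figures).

Ix ≈ 1290 cm⁴

Decompose the section into non-overlapping parts with the origin at the bottom-left of its bounding rectangle.
Flange: 24 × 2.8, A = 67.2 cm², y = 13.4 cm, Ī = 43.904 cm⁴.
Web: 2 × 12, A = 24 cm², y = 6 cm, Ī = 288 cm⁴.
Hole (subtracted): ⌀1.8, A = 2.5447 cm², y = 13.4 cm, Ī = 0.5153 cm⁴.
Centroid: ȳ = ΣA·y / ΣA = 11.397 cm.
Transfer each piece to the horizontal centroidal axis using Ī + A·d² with d = y − 11.397:
  flange: d = 2.0033 cm → contributes +313.58 cm⁴
  web: d = -5.3967 cm → contributes +986.99 cm⁴
  hole: d = 2.0033 cm → contributes −10.727 cm⁴
Total I = 1289.8 cm⁴.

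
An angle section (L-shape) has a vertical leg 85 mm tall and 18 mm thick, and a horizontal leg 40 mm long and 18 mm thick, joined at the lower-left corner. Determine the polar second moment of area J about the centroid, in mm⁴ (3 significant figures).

J ≈ 1.47 × 10⁶ mm⁴

Decompose the section into non-overlapping parts with the origin at the bottom-left of its bounding rectangle.
Vertical leg: 18 × 85, A = 1 530 mm², y = 42.5 mm, Ī = 921 188 mm⁴.
Horizontal leg (remainder): 22 × 18, A = 396 mm², y = 9 mm, Ī = 10 692 mm⁴.
Centroid: ȳ = ΣA·y / ΣA = 35.612 mm.
Transfer each piece to the centroidal x-axis using Ī + A·d² with d = y − 35.612:
  vertical leg: d = 6.8879 mm → contributes +993 775 mm⁴
  horizontal leg (remainder): d = -26.612 mm → contributes +291 142 mm⁴
Total I = 1 284 916 mm⁴.
For the y-axis: x̄ = 13.112 mm.
Repeating about the centroidal y-axis gives I_y = 183 114 mm⁴.
Polar second moment: J = I_x + I_y = 1 468 030 mm⁴.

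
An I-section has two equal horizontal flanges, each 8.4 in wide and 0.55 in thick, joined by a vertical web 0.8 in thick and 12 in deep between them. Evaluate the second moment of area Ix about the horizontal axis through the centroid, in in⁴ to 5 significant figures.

Break the section into simple shapes (no overlaps), measuring from the bottom-left corner of the bounding box.
Bottom flange: 8.4 × 0.55, A = 4.62 in², y = 0.275 in, Ī = 0.1164625 in⁴.
Web: 0.8 × 12, A = 9.6 in², y = 6.55 in, Ī = 115.2 in⁴.
Top flange: 8.4 × 0.55, A = 4.62 in², y = 12.825 in, Ī = 0.1164625 in⁴.
By symmetry the centroid is at mid-height, ȳ = 6.55 in.
Transfer each piece to the horizontal axis through the centroid using Ī + A·d² with d = y − 6.55:
  bottom flange: d = -6.275 in → contributes +182.0319 in⁴
  web: d = 0 in → contributes +115.2 in⁴
  top flange: d = 6.275 in → contributes +182.0319 in⁴
Total I = 479.2637 in⁴.

Ix ≈ 479.26 in⁴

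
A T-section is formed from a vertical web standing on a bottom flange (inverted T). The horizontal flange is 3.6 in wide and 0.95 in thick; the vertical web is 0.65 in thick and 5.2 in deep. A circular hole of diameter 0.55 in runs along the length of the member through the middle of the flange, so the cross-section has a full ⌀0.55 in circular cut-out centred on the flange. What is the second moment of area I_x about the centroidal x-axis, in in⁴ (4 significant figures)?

Decompose the section into non-overlapping parts with the origin at the bottom-left of its bounding rectangle.
Flange: 3.6 × 0.95, A = 3.42 in², y = 0.475 in, Ī = 0.257213 in⁴.
Web: 0.65 × 5.2, A = 3.38 in², y = 3.55 in, Ī = 7.61627 in⁴.
Hole (subtracted): ⌀0.55, A = 0.237583 in², y = 0.475 in, Ī = 0.0044918 in⁴.
Centroid: ȳ = ΣA·y / ΣA = 2.05879 in.
Transfer each piece to the centroidal x-axis using Ī + A·d² with d = y − 2.05879:
  flange: d = -1.58379 in → contributes +8.83592 in⁴
  web: d = 1.49121 in → contributes +15.1324 in⁴
  hole: d = -1.58379 in → contributes −0.600444 in⁴
Total I = 23.3679 in⁴.

I_x ≈ 23.37 in⁴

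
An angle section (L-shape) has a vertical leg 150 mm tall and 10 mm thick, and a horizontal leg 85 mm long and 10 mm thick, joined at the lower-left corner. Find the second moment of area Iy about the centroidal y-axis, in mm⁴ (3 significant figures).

Treat the section as a set of non-overlapping primitives; coordinates are from the bounding-box lower-left.
Vertical leg: 10 × 150, A = 1 500 mm², x = 5 mm, Ī = 12 500 mm⁴.
Horizontal leg (remainder): 75 × 10, A = 750 mm², x = 47.5 mm, Ī = 351 563 mm⁴.
Centroid: x̄ = ΣA·x / ΣA = 19.167 mm.
Transfer each piece to the centroidal y-axis using Ī + A·d² with d = x − 19.167:
  vertical leg: d = -14.167 mm → contributes +313 542 mm⁴
  horizontal leg (remainder): d = 28.333 mm → contributes +953 646 mm⁴
Total I = 1 267 188 mm⁴.

Iy ≈ 1.27 × 10⁶ mm⁴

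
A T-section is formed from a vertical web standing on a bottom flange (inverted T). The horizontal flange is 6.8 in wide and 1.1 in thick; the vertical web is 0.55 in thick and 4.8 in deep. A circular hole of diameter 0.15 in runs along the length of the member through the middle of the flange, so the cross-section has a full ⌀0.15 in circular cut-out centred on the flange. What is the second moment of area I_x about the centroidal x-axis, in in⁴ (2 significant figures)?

Split into non-overlapping primitives; take the origin at the lower-left of the bounding box.
Flange: 6.8 × 1.1, A = 7.48 in², y = 0.55 in, Ī = 0.7542 in⁴.
Web: 0.55 × 4.8, A = 2.64 in², y = 3.5 in, Ī = 5.069 in⁴.
Hole (subtracted): ⌀0.15, A = 0.01767 in², y = 0.55 in, Ī = 0.00002485 in⁴.
Centroid: ȳ = ΣA·y / ΣA = 1.321 in.
Transfer each piece to the centroidal x-axis using Ī + A·d² with d = y − 1.321:
  flange: d = -0.7709 in → contributes +5.2 in⁴
  web: d = 2.179 in → contributes +17.6 in⁴
  hole: d = -0.7709 in → contributes −0.01053 in⁴
Total I = 22.79 in⁴.

I_x ≈ 23 in⁴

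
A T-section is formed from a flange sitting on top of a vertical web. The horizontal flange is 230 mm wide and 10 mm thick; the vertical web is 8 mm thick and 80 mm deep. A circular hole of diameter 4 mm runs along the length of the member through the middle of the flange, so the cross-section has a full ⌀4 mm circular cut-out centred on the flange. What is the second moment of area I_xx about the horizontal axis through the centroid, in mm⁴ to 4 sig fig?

Treat the section as a set of non-overlapping primitives; coordinates are from the bounding-box lower-left.
Flange: 230 × 10, A = 2 300 mm², y = 85 mm, Ī = 19166.7 mm⁴.
Web: 8 × 80, A = 640 mm², y = 40 mm, Ī = 341 333 mm⁴.
Hole (subtracted): ⌀4, A = 12.5664 mm², y = 85 mm, Ī = 12.5664 mm⁴.
Centroid: ȳ = ΣA·y / ΣA = 75.162 mm.
Transfer each piece to the horizontal axis through the centroid using Ī + A·d² with d = y − 75.162:
  flange: d = 9.83797 mm → contributes +241 774 mm⁴
  web: d = -35.162 mm → contributes +1 132 609 mm⁴
  hole: d = 9.83797 mm → contributes −1228.81 mm⁴
Total I = 1 373 154 mm⁴.

I_xx ≈ 1.373 × 10⁶ mm⁴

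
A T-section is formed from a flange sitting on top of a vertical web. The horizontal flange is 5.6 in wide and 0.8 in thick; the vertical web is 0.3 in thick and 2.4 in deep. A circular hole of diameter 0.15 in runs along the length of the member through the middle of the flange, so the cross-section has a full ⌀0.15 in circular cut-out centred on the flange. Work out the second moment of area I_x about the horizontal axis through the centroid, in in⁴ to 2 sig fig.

I_x ≈ 2.2 in⁴

Treat the section as a set of non-overlapping primitives; coordinates are from the bounding-box lower-left.
Flange: 5.6 × 0.8, A = 4.48 in², y = 2.8 in, Ī = 0.2389 in⁴.
Web: 0.3 × 2.4, A = 0.72 in², y = 1.2 in, Ī = 0.3456 in⁴.
Hole (subtracted): ⌀0.15, A = 0.01767 in², y = 2.8 in, Ī = 0.00002485 in⁴.
Centroid: ȳ = ΣA·y / ΣA = 2.578 in.
Transfer each piece to the horizontal axis through the centroid using Ī + A·d² with d = y − 2.578:
  flange: d = 0.2223 in → contributes +0.4603 in⁴
  web: d = -1.378 in → contributes +1.712 in⁴
  hole: d = 0.2223 in → contributes −0.0008981 in⁴
Total I = 2.172 in⁴.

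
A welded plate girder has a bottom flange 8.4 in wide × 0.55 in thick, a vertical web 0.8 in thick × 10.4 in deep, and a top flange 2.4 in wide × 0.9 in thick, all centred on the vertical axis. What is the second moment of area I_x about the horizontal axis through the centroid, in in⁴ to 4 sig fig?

Split into non-overlapping primitives; take the origin at the lower-left of the bounding box.
Bottom plate: 8.4 × 0.55, A = 4.62 in², y = 0.275 in, Ī = 0.116463 in⁴.
Web plate: 0.8 × 10.4, A = 8.32 in², y = 5.75 in, Ī = 74.9909 in⁴.
Top plate: 2.4 × 0.9, A = 2.16 in², y = 11.4 in, Ī = 0.1458 in⁴.
Centroid: ȳ = ΣA·y / ΣA = 4.88308 in.
Transfer each piece to the horizontal axis through the centroid using Ī + A·d² with d = y − 4.88308:
  bottom plate: d = -4.60808 in → contributes +98.2194 in⁴
  web plate: d = 0.866921 in → contributes +81.2438 in⁴
  top plate: d = 6.51692 in → contributes +91.8815 in⁴
Total I = 271.345 in⁴.

I_x ≈ 271.3 in⁴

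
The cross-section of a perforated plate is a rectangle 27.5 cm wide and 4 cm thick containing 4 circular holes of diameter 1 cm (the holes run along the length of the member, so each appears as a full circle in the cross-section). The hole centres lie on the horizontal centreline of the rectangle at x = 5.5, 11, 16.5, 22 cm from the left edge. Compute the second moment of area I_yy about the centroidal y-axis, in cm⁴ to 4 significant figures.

Decompose the section into non-overlapping parts with the origin at the bottom-left of its bounding rectangle.
Plate: 27.5 × 4, A = 110 cm², x = 13.75 cm, Ī = 6932.29 cm⁴.
Hole 1 (subtracted): ⌀1, A = 0.785398 cm², x = 5.5 cm, Ī = 0.0490874 cm⁴.
Hole 2 (subtracted): ⌀1, A = 0.785398 cm², x = 11 cm, Ī = 0.0490874 cm⁴.
Hole 3 (subtracted): ⌀1, A = 0.785398 cm², x = 16.5 cm, Ī = 0.0490874 cm⁴.
Hole 4 (subtracted): ⌀1, A = 0.785398 cm², x = 22 cm, Ī = 0.0490874 cm⁴.
By symmetry the centroid is at mid-width, x̄ = 13.75 cm.
Transfer each piece to the centroidal y-axis using Ī + A·d² with d = x − 13.75:
  plate: d = 0 cm → contributes +6932.29 cm⁴
  hole 1: d = -8.25 cm → contributes −53.5052 cm⁴
  hole 2: d = -2.75 cm → contributes −5.98866 cm⁴
  hole 3: d = 2.75 cm → contributes −5.98866 cm⁴
  hole 4: d = 8.25 cm → contributes −53.5052 cm⁴
Total I = 6813.3 cm⁴.

I_yy ≈ 6813 cm⁴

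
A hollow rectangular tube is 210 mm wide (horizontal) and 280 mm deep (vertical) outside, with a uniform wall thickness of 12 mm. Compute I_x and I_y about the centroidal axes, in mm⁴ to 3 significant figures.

Split into non-overlapping primitives; take the origin at the lower-left of the bounding box.
Outer rectangle: 210 × 280, A = 58 800 mm², y = 140 mm, Ī = 384 160 000 mm⁴.
Inner void (subtracted): 186 × 256, A = 47 616 mm², y = 140 mm, Ī = 260 046 848 mm⁴.
By symmetry the centroid is at mid-height, ȳ = 140 mm.
All pieces are centred on the centroidal x-axis, so I = ΣĪ (holes subtracted) = 124 113 152 mm⁴.
Repeating about the centroidal y-axis gives I_y = 78 813 072 mm⁴.

I_x ≈ 1.24 × 10⁸ mm⁴, I_y ≈ 7.88 × 10⁷ mm⁴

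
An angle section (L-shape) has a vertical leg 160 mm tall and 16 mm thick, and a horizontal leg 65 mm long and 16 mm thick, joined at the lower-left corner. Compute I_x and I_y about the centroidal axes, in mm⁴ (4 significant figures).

Treat the section as a set of non-overlapping primitives; coordinates are from the bounding-box lower-left.
Vertical leg: 16 × 160, A = 2 560 mm², y = 80 mm, Ī = 5 461 333 mm⁴.
Horizontal leg (remainder): 49 × 16, A = 784 mm², y = 8 mm, Ī = 16725.3 mm⁴.
Centroid: ȳ = ΣA·y / ΣA = 63.1196 mm.
Transfer each piece to the centroidal x-axis using Ī + A·d² with d = y − 63.1196:
  vertical leg: d = 16.8804 mm → contributes +6 190 798 mm⁴
  horizontal leg (remainder): d = -55.1196 mm → contributes +2 398 652 mm⁴
Total I = 8 589 451 mm⁴.
For the y-axis: x̄ = 15.6196 mm.
Repeating about the centroidal y-axis gives I_y = 845 431 mm⁴.

I_x ≈ 8.589 × 10⁶ mm⁴, I_y ≈ 8.454 × 10⁵ mm⁴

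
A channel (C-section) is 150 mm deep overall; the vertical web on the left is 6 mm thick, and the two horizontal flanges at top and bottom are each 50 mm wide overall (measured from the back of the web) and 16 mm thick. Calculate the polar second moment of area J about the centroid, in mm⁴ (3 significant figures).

J ≈ 8.61 × 10⁶ mm⁴

Split into non-overlapping primitives; take the origin at the lower-left of the bounding box.
Web: 6 × 150, A = 900 mm², y = 75 mm, Ī = 1 687 500 mm⁴.
Top flange (beyond web): 44 × 16, A = 704 mm², y = 142 mm, Ī = 15 019 mm⁴.
Bottom flange (beyond web): 44 × 16, A = 704 mm², y = 8 mm, Ī = 15 019 mm⁴.
By symmetry the centroid is at mid-height, ȳ = 75 mm.
Transfer each piece to the centroidal x-axis using Ī + A·d² with d = y − 75:
  web: d = 0 mm → contributes +1 687 500 mm⁴
  top flange (beyond web): d = 67 mm → contributes +3 175 275 mm⁴
  bottom flange (beyond web): d = -67 mm → contributes +3 175 275 mm⁴
Total I = 8 038 049 mm⁴.
For the y-axis: x̄ = 18.251 mm.
Repeating about the centroidal y-axis gives I_y = 573 012 mm⁴.
Polar second moment: J = I_x + I_y = 8 611 061 mm⁴.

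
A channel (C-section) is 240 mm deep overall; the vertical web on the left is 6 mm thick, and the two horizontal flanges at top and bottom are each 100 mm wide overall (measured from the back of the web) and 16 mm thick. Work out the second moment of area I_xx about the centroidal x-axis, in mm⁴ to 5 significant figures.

I_xx ≈ 4.4709 × 10⁷ mm⁴

Split into non-overlapping primitives; take the origin at the lower-left of the bounding box.
Web: 6 × 240, A = 1 440 mm², y = 120 mm, Ī = 6 912 000 mm⁴.
Top flange (beyond web): 94 × 16, A = 1 504 mm², y = 232 mm, Ī = 32085.33 mm⁴.
Bottom flange (beyond web): 94 × 16, A = 1 504 mm², y = 8 mm, Ī = 32085.33 mm⁴.
By symmetry the centroid is at mid-height, ȳ = 120 mm.
Transfer each piece to the centroidal x-axis using Ī + A·d² with d = y − 120:
  web: d = 0 mm → contributes +6 912 000 mm⁴
  top flange (beyond web): d = 112 mm → contributes +18 898 261 mm⁴
  bottom flange (beyond web): d = -112 mm → contributes +18 898 261 mm⁴
Total I = 44 708 523 mm⁴.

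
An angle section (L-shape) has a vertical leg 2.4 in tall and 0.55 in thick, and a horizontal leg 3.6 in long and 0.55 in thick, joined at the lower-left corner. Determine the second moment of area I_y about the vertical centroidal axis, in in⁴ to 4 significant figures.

I_y ≈ 3.727 in⁴

Decompose the section into non-overlapping parts with the origin at the bottom-left of its bounding rectangle.
Vertical leg: 0.55 × 2.4, A = 1.32 in², x = 0.275 in, Ī = 0.033275 in⁴.
Horizontal leg (remainder): 3.05 × 0.55, A = 1.6775 in², x = 2.075 in, Ī = 1.30041 in⁴.
Centroid: x̄ = ΣA·x / ΣA = 1.28234 in.
Transfer each piece to the vertical centroidal axis using Ī + A·d² with d = x − 1.28234:
  vertical leg: d = -1.00734 in → contributes +1.37272 in⁴
  horizontal leg (remainder): d = 0.792661 in → contributes +2.3544 in⁴
Total I = 3.72713 in⁴.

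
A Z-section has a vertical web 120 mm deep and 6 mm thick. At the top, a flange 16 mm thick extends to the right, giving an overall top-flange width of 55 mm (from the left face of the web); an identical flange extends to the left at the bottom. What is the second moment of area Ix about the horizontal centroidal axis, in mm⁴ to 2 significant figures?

Ix ≈ 5.1 × 10⁶ mm⁴

Treat the section as a set of non-overlapping primitives; coordinates are from the bounding-box lower-left.
Web: 6 × 120, A = 720 mm², y = 60 mm, Ī = 864 000 mm⁴.
Top flange (beyond web): 49 × 16, A = 784 mm², y = 112 mm, Ī = 16 725 mm⁴.
Bottom flange (beyond web): 49 × 16, A = 784 mm², y = 8 mm, Ī = 16 725 mm⁴.
Centroid: ȳ = ΣA·y / ΣA = 60 mm.
Transfer each piece to the horizontal centroidal axis using Ī + A·d² with d = y − 60:
  web: d = 0 mm → contributes +864 000 mm⁴
  top flange (beyond web): d = 52 mm → contributes +2 136 661 mm⁴
  bottom flange (beyond web): d = -52 mm → contributes +2 136 661 mm⁴
Total I = 5 137 323 mm⁴.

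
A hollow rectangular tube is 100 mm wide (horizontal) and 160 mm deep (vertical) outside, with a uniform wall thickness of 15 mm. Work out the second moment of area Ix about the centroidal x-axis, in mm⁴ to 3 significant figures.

Treat the section as a set of non-overlapping primitives; coordinates are from the bounding-box lower-left.
Outer rectangle: 100 × 160, A = 16 000 mm², y = 80 mm, Ī = 34 133 333 mm⁴.
Inner void (subtracted): 70 × 130, A = 9 100 mm², y = 80 mm, Ī = 12 815 833 mm⁴.
By symmetry the centroid is at mid-height, ȳ = 80 mm.
All pieces are centred on the centroidal x-axis, so I = ΣĪ (holes subtracted) = 21 317 500 mm⁴.

Ix ≈ 2.13 × 10⁷ mm⁴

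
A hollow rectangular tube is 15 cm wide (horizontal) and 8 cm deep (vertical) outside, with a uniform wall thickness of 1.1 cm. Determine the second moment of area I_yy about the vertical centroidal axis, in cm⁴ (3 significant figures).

I_yy ≈ 1240 cm⁴

Break the section into simple shapes (no overlaps), measuring from the bottom-left corner of the bounding box.
Outer rectangle: 15 × 8, A = 120 cm², x = 7.5 cm, Ī = 2 250 cm⁴.
Inner void (subtracted): 12.8 × 5.8, A = 74.24 cm², x = 7.5 cm, Ī = 1013.6 cm⁴.
By symmetry the centroid is at mid-width, x̄ = 7.5 cm.
All pieces are centred on the vertical centroidal axis, so I = ΣĪ (holes subtracted) = 1236.4 cm⁴.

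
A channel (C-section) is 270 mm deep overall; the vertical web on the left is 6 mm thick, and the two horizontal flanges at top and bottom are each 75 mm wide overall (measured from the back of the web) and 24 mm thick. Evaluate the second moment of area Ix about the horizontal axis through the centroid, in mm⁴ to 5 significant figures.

Ix ≈ 6.0108 × 10⁷ mm⁴

Treat the section as a set of non-overlapping primitives; coordinates are from the bounding-box lower-left.
Web: 6 × 270, A = 1 620 mm², y = 135 mm, Ī = 9 841 500 mm⁴.
Top flange (beyond web): 69 × 24, A = 1 656 mm², y = 258 mm, Ī = 79 488 mm⁴.
Bottom flange (beyond web): 69 × 24, A = 1 656 mm², y = 12 mm, Ī = 79 488 mm⁴.
By symmetry the centroid is at mid-height, ȳ = 135 mm.
Transfer each piece to the horizontal axis through the centroid using Ī + A·d² with d = y − 135:
  web: d = 0 mm → contributes +9 841 500 mm⁴
  top flange (beyond web): d = 123 mm → contributes +25 133 112 mm⁴
  bottom flange (beyond web): d = -123 mm → contributes +25 133 112 mm⁴
Total I = 60 107 724 mm⁴.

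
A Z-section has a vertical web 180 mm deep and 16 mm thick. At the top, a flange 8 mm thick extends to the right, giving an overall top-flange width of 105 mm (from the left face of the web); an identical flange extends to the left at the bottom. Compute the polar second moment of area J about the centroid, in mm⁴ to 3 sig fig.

Decompose the section into non-overlapping parts with the origin at the bottom-left of its bounding rectangle.
Web: 16 × 180, A = 2 880 mm², y = 90 mm, Ī = 7 776 000 mm⁴.
Top flange (beyond web): 89 × 8, A = 712 mm², y = 176 mm, Ī = 3797.3 mm⁴.
Bottom flange (beyond web): 89 × 8, A = 712 mm², y = 4 mm, Ī = 3797.3 mm⁴.
Centroid: ȳ = ΣA·y / ΣA = 90 mm.
Transfer each piece to the centroidal x-axis using Ī + A·d² with d = y − 90:
  web: d = 0 mm → contributes +7 776 000 mm⁴
  top flange (beyond web): d = 86 mm → contributes +5 269 749 mm⁴
  bottom flange (beyond web): d = -86 mm → contributes +5 269 749 mm⁴
Total I = 18 315 499 mm⁴.
For the y-axis: x̄ = 97 mm.
Repeating about the centroidal y-axis gives I_y = 4 926 299 mm⁴.
Polar second moment: J = I_x + I_y = 23 241 797 mm⁴.

J ≈ 2.32 × 10⁷ mm⁴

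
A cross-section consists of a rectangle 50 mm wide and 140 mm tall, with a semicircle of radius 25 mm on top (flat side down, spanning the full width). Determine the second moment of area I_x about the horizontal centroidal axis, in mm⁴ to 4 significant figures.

I_x ≈ 1.707 × 10⁷ mm⁴

Break the section into simple shapes (no overlaps), measuring from the bottom-left corner of the bounding box.
Rectangular body: 50 × 140, A = 7 000 mm², y = 70 mm, Ī = 11 433 333 mm⁴.
Semicircular cap: semicircle r = 25, A = 981.748 mm², y = 150.61 mm, Ī = 42873.8 mm⁴.
Centroid: ȳ = ΣA·y / ΣA = 79.915 mm.
Transfer each piece to the horizontal centroidal axis using Ī + A·d² with d = y − 79.915:
  rectangular body: d = -9.915 mm → contributes +12 121 484 mm⁴
  semicircular cap: d = 70.6953 mm → contributes +4 949 482 mm⁴
Total I = 17 070 965 mm⁴.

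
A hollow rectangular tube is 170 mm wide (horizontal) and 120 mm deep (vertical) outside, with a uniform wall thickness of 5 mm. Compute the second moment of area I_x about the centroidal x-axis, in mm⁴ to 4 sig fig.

Break the section into simple shapes (no overlaps), measuring from the bottom-left corner of the bounding box.
Outer rectangle: 170 × 120, A = 20 400 mm², y = 60 mm, Ī = 24 480 000 mm⁴.
Inner void (subtracted): 160 × 110, A = 17 600 mm², y = 60 mm, Ī = 17 746 667 mm⁴.
By symmetry the centroid is at mid-height, ȳ = 60 mm.
All pieces are centred on the centroidal x-axis, so I = ΣĪ (holes subtracted) = 6 733 333 mm⁴.

I_x ≈ 6.733 × 10⁶ mm⁴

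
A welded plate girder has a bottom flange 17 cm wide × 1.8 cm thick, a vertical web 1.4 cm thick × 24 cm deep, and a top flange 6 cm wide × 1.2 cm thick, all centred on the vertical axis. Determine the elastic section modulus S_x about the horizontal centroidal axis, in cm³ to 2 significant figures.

S_x ≈ 380 cm³

Decompose the section into non-overlapping parts with the origin at the bottom-left of its bounding rectangle.
Bottom plate: 17 × 1.8, A = 30.6 cm², y = 0.9 cm, Ī = 8.262 cm⁴.
Web plate: 1.4 × 24, A = 33.6 cm², y = 13.8 cm, Ī = 1 613 cm⁴.
Top plate: 6 × 1.2, A = 7.2 cm², y = 26.4 cm, Ī = 0.864 cm⁴.
Centroid: ȳ = ΣA·y / ΣA = 9.542 cm.
Transfer each piece to the horizontal centroidal axis using Ī + A·d² with d = y − 9.542:
  bottom plate: d = -8.642 cm → contributes +2 294 cm⁴
  web plate: d = 4.258 cm → contributes +2 222 cm⁴
  top plate: d = 16.86 cm → contributes +2 047 cm⁴
Total I = 6 563 cm⁴.
Extreme fibre distance c = 17.46 cm; S = I/c = 375.9 cm³.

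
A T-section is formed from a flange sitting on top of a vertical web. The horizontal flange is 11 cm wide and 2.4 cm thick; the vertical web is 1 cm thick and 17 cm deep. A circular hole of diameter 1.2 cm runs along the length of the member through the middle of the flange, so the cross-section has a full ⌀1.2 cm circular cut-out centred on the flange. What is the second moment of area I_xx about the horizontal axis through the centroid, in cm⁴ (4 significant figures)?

Split into non-overlapping primitives; take the origin at the lower-left of the bounding box.
Flange: 11 × 2.4, A = 26.4 cm², y = 18.2 cm, Ī = 12.672 cm⁴.
Web: 1 × 17, A = 17 cm², y = 8.5 cm, Ī = 409.417 cm⁴.
Hole (subtracted): ⌀1.2, A = 1.13097 cm², y = 18.2 cm, Ī = 0.101788 cm⁴.
Centroid: ȳ = ΣA·y / ΣA = 14.2988 cm.
Transfer each piece to the horizontal axis through the centroid using Ī + A·d² with d = y − 14.2988:
  flange: d = 3.9012 cm → contributes +414.463 cm⁴
  web: d = -5.7988 cm → contributes +981.06 cm⁴
  hole: d = 3.9012 cm → contributes −17.3145 cm⁴
Total I = 1378.21 cm⁴.

I_xx ≈ 1378 cm⁴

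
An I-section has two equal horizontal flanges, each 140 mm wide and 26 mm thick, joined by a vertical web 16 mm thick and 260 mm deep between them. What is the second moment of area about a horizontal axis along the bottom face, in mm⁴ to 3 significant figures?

Break the section into simple shapes (no overlaps), measuring from the bottom-left corner of the bounding box.
Bottom flange: 140 × 26, A = 3 640 mm², y = 13 mm, Ī = 205 053 mm⁴.
Web: 16 × 260, A = 4 160 mm², y = 156 mm, Ī = 23 434 667 mm⁴.
Top flange: 140 × 26, A = 3 640 mm², y = 299 mm, Ī = 205 053 mm⁴.
Transfer each piece to the base of the section using Ī + A·d² with d = y − 0:
  bottom flange: d = 13 mm → contributes +820 213 mm⁴
  web: d = 156 mm → contributes +124 672 427 mm⁴
  top flange: d = 299 mm → contributes +325 624 693 mm⁴
Total I = 451 117 333 mm⁴.

I_base ≈ 4.51 × 10⁸ mm⁴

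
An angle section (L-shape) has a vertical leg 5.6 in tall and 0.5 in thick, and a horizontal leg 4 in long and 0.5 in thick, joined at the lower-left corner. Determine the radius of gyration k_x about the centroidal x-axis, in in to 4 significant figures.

Treat the section as a set of non-overlapping primitives; coordinates are from the bounding-box lower-left.
Vertical leg: 0.5 × 5.6, A = 2.8 in², y = 2.8 in, Ī = 7.31733 in⁴.
Horizontal leg (remainder): 3.5 × 0.5, A = 1.75 in², y = 0.25 in, Ī = 0.0364583 in⁴.
Centroid: ȳ = ΣA·y / ΣA = 1.81923 in.
Transfer each piece to the centroidal x-axis using Ī + A·d² with d = y − 1.81923:
  vertical leg: d = 0.980769 in → contributes +10.0107 in⁴
  horizontal leg (remainder): d = -1.56923 in → contributes +4.34581 in⁴
Total I = 14.3565 in⁴.
Radius of gyration: k = √(I/A) = √(14.3565 / 4.55) = 1.77631 in.

k_x ≈ 1.776 in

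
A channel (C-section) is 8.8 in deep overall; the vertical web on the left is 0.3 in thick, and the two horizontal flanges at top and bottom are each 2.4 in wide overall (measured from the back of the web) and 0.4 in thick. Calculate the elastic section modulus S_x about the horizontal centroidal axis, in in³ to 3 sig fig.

S_x ≈ 10.6 in³

Decompose the section into non-overlapping parts with the origin at the bottom-left of its bounding rectangle.
Web: 0.3 × 8.8, A = 2.64 in², y = 4.4 in, Ī = 17.037 in⁴.
Top flange (beyond web): 2.1 × 0.4, A = 0.84 in², y = 8.6 in, Ī = 0.0112 in⁴.
Bottom flange (beyond web): 2.1 × 0.4, A = 0.84 in², y = 0.2 in, Ī = 0.0112 in⁴.
By symmetry the centroid is at mid-height, ȳ = 4.4 in.
Transfer each piece to the horizontal centroidal axis using Ī + A·d² with d = y − 4.4:
  web: d = 0 in → contributes +17.037 in⁴
  top flange (beyond web): d = 4.2 in → contributes +14.829 in⁴
  bottom flange (beyond web): d = -4.2 in → contributes +14.829 in⁴
Total I = 46.694 in⁴.
Extreme fibre distance c = 4.4 in; S = I/c = 10.612 in³.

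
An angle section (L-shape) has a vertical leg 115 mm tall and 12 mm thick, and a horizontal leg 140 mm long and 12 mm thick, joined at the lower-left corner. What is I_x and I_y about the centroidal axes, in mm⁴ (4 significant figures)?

Split into non-overlapping primitives; take the origin at the lower-left of the bounding box.
Vertical leg: 12 × 115, A = 1 380 mm², y = 57.5 mm, Ī = 1 520 875 mm⁴.
Horizontal leg (remainder): 128 × 12, A = 1 536 mm², y = 6 mm, Ī = 18 432 mm⁴.
Centroid: ȳ = ΣA·y / ΣA = 30.3724 mm.
Transfer each piece to the centroidal x-axis using Ī + A·d² with d = y − 30.3724:
  vertical leg: d = 27.1276 mm → contributes +2 536 424 mm⁴
  horizontal leg (remainder): d = -24.3724 mm → contributes +930 839 mm⁴
Total I = 3 467 264 mm⁴.
For the y-axis: x̄ = 42.8724 mm.
Repeating about the centroidal y-axis gives I_y = 5 675 589 mm⁴.

I_x ≈ 3.467 × 10⁶ mm⁴, I_y ≈ 5.676 × 10⁶ mm⁴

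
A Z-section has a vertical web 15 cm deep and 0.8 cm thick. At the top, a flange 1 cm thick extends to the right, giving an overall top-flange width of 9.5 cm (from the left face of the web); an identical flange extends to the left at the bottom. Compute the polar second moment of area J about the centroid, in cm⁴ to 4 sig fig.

J ≈ 1582 cm⁴

Break the section into simple shapes (no overlaps), measuring from the bottom-left corner of the bounding box.
Web: 0.8 × 15, A = 12 cm², y = 7.5 cm, Ī = 225 cm⁴.
Top flange (beyond web): 8.7 × 1, A = 8.7 cm², y = 14.5 cm, Ī = 0.725 cm⁴.
Bottom flange (beyond web): 8.7 × 1, A = 8.7 cm², y = 0.5 cm, Ī = 0.725 cm⁴.
Centroid: ȳ = ΣA·y / ΣA = 7.5 cm.
Transfer each piece to the centroidal x-axis using Ī + A·d² with d = y − 7.5:
  web: d = 0 cm → contributes +225 cm⁴
  top flange (beyond web): d = 7 cm → contributes +427.025 cm⁴
  bottom flange (beyond web): d = -7 cm → contributes +427.025 cm⁴
Total I = 1079.05 cm⁴.
For the y-axis: x̄ = 9.1 cm.
Repeating about the centroidal y-axis gives I_y = 502.978 cm⁴.
Polar second moment: J = I_x + I_y = 1582.03 cm⁴.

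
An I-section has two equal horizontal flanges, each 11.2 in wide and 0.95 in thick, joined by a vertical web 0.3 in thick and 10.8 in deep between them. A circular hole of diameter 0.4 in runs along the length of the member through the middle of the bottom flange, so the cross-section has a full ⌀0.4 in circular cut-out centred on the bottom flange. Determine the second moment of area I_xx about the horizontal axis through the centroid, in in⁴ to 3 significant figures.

I_xx ≈ 763 in⁴

Decompose the section into non-overlapping parts with the origin at the bottom-left of its bounding rectangle.
Bottom flange: 11.2 × 0.95, A = 10.64 in², y = 0.475 in, Ī = 0.80022 in⁴.
Web: 0.3 × 10.8, A = 3.24 in², y = 6.35 in, Ī = 31.493 in⁴.
Top flange: 11.2 × 0.95, A = 10.64 in², y = 12.225 in, Ī = 0.80022 in⁴.
Hole (subtracted): ⌀0.4, A = 0.12566 in², y = 0.475 in, Ī = 0.0012566 in⁴.
Centroid: ȳ = ΣA·y / ΣA = 6.3803 in.
Transfer each piece to the horizontal axis through the centroid using Ī + A·d² with d = y − 6.3803:
  bottom flange: d = -5.9053 in → contributes +371.84 in⁴
  web: d = -0.030264 in → contributes +31.496 in⁴
  top flange: d = 5.8447 in → contributes +364.27 in⁴
  hole: d = -5.9053 in → contributes −4.3834 in⁴
Total I = 763.22 in⁴.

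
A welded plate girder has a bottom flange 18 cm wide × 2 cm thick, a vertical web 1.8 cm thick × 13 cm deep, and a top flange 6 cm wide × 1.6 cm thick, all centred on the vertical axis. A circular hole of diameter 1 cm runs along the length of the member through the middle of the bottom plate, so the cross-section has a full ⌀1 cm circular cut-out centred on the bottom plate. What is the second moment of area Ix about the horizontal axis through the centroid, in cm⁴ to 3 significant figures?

Ix ≈ 2280 cm⁴

Treat the section as a set of non-overlapping primitives; coordinates are from the bounding-box lower-left.
Bottom plate: 18 × 2, A = 36 cm², y = 1 cm, Ī = 12 cm⁴.
Web plate: 1.8 × 13, A = 23.4 cm², y = 8.5 cm, Ī = 329.55 cm⁴.
Top plate: 6 × 1.6, A = 9.6 cm², y = 15.8 cm, Ī = 2.048 cm⁴.
Hole (subtracted): ⌀1, A = 0.7854 cm², y = 1 cm, Ī = 0.049087 cm⁴.
Centroid: ȳ = ΣA·y / ΣA = 5.6556 cm.
Transfer each piece to the horizontal axis through the centroid using Ī + A·d² with d = y − 5.6556:
  bottom plate: d = -4.6556 cm → contributes +792.29 cm⁴
  web plate: d = 2.8444 cm → contributes +518.87 cm⁴
  top plate: d = 10.144 cm → contributes +989.97 cm⁴
  hole: d = -4.6556 cm → contributes −17.072 cm⁴
Total I = 2284.1 cm⁴.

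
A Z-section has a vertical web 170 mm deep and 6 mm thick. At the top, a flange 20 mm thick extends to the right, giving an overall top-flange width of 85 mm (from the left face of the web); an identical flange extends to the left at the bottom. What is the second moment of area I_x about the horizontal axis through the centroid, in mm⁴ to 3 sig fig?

Treat the section as a set of non-overlapping primitives; coordinates are from the bounding-box lower-left.
Web: 6 × 170, A = 1 020 mm², y = 85 mm, Ī = 2 456 500 mm⁴.
Top flange (beyond web): 79 × 20, A = 1 580 mm², y = 160 mm, Ī = 52 667 mm⁴.
Bottom flange (beyond web): 79 × 20, A = 1 580 mm², y = 10 mm, Ī = 52 667 mm⁴.
Centroid: ȳ = ΣA·y / ΣA = 85 mm.
Transfer each piece to the horizontal axis through the centroid using Ī + A·d² with d = y − 85:
  web: d = 0 mm → contributes +2 456 500 mm⁴
  top flange (beyond web): d = 75 mm → contributes +8 940 167 mm⁴
  bottom flange (beyond web): d = -75 mm → contributes +8 940 167 mm⁴
Total I = 20 336 833 mm⁴.

I_x ≈ 2.03 × 10⁷ mm⁴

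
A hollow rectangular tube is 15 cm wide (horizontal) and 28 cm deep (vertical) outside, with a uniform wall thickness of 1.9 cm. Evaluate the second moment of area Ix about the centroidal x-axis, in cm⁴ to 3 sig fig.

Decompose the section into non-overlapping parts with the origin at the bottom-left of its bounding rectangle.
Outer rectangle: 15 × 28, A = 420 cm², y = 14 cm, Ī = 27 440 cm⁴.
Inner void (subtracted): 11.2 × 24.2, A = 271.04 cm², y = 14 cm, Ī = 13 228 cm⁴.
By symmetry the centroid is at mid-height, ȳ = 14 cm.
All pieces are centred on the centroidal x-axis, so I = ΣĪ (holes subtracted) = 14 212 cm⁴.

Ix ≈ 1.42 × 10⁴ cm⁴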